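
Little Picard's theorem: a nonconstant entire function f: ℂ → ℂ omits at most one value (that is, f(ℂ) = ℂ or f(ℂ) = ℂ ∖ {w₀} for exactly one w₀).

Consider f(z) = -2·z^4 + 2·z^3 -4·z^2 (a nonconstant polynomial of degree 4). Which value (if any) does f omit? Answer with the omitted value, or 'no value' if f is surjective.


Little Picard bounds the complement of f(ℂ) to at most one point.
For every w ∈ ℂ, the equation p(z) − w = 0 is a nonconstant polynomial in z and hence has at least one root by the fundamental theorem of algebra. So p is surjective onto ℂ, omitting no value.

Omitted value: no value.


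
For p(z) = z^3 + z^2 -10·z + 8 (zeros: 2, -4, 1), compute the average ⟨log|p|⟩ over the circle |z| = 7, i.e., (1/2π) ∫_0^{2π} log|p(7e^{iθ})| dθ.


Zeros: -4, 1, 2; r = 7.
Inside |z| < r: -4, 1, 2. Outside (|z| ≥ r): ∅.
p(0) = 8, so log|p(0)| = log(8) = 2.0794.
Apply Jensen: I(r) = log|p(0)| + Σ_k log(r/|z_k|), summed over zeros inside |z| < r.
  log(r/|z_k|) for z_k = 2: log(7/2) = 1.2528
  log(r/|z_k|) for z_k = -4: log(7/4) = 0.5596
  log(r/|z_k|) for z_k = 1: log(7/1) = 1.9459
Sum over inside zeros: 3.7583.
I(r) = log|p(0)| + (inside sum) = 2.0794 + 3.7583 = 5.8377.
Closed form (all zeros inside, monic): I(r) = n·log(r) = 3·log(7) = 5.8377. ✓

I(r) ≈ 5.8377.


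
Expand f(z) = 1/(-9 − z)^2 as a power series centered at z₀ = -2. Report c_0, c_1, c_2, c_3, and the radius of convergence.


Let w = z − z₀, so z = z₀ + w.
Then -9 − z = -9 − (z₀ + w) = (-9 − z₀) − w = -7 − w.
f(z) = 1/(-7 − w)^2 = (1/(-7)^2) · (1 − w/(-7))^{−2}.
By the binomial series (1−u)^{−2} = Σ_{n≥0} C(n+1, 1) u^n for |u|<1, with u = w/(-7):
  c_n = C(n+1, 1) / (-7)^(n+2).
  c_0 = 1/(-7)^2 = 1/49.
  c_1 = 2/(-7)^3 = -2/343.
  c_2 = 3/(-7)^4 = 3/2401.
  c_3 = 4/(-7)^5 = -4/16807.
The series is valid for |w/d| < 1, i.e. |z − z₀| < |d|.
Radius of convergence: R = |-9 − z₀| = |-7| = 7 (distance from z₀ to the singularity z = -9).

c_0 = 1/49, c_1 = -2/343, c_2 = 3/2401, c_3 = -4/16807; R = 7.


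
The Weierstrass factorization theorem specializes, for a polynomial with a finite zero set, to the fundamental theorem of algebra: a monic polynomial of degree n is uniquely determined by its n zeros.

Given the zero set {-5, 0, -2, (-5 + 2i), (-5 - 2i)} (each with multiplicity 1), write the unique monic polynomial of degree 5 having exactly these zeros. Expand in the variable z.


The polynomial is p(z) = ∏_{α ∈ S} (z − α), where S = {-5, 0, -2, (-5 + 2i), (-5 - 2i)}.
Expanding the product yields: p(z) = z^5 + 17·z^4 + 109·z^3 + 303·z^2 + 290·z.
Note conjugate pairs combine to real quadratics: (z − (-5+2i))(z − (-5−2i)) = z² + 10z + 29.
The resulting polynomial has degree 5 and real coefficients as required.

p(z) = z^5 + 17·z^4 + 109·z^3 + 303·z^2 + 290·z.


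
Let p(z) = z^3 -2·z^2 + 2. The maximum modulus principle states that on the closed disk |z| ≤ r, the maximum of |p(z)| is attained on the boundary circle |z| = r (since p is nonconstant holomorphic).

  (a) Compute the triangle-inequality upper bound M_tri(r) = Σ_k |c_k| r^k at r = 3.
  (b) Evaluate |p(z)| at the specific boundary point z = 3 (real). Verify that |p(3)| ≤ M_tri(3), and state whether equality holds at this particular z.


Coefficients: c_0 = 2, c_1 = 0, c_2 = -2, c_3 = 1. Radius r = 3.
Part (a). Triangle bound: M_tri(r) = Σ_k |c_k| r^k
  = |2|·3^0 + |0|·3^1 + |-2|·3^2 + |1|·3^3
  = 2 + 0 + 18 + 27 = 47.
This bounds M(r) := max_{|z|=r} |p(z)| from above; equality holds iff all terms c_k z^k can be made to align in phase at a single z on |z|=r.
Part (b). At z = 3 (real, on the circle |z| = r):
  p(3) = (2)·3^0 + (0)·3^1 + (-2)·3^2 + (1)·3^3 = 11.
  |p(3)| = 11.
Check: |p(3)| = 11 ≤ 47 = M_tri(3). ✓ Equality does not hold at z = 3 (the coefficients have mixed signs, so the terms do not all align in phase there).

M_tri(3) = 47; |p(3)| = 11; equality at z=3: no.


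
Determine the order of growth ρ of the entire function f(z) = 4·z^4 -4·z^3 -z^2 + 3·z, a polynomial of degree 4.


|f(z)| ≤ Σ|c_k|·r^k = O(r^4) as r → ∞. Polynomial growth is O(e^{r^ε}) for every ε > 0 (since r^4/e^{r^ε} → 0), so ρ ≤ ε for all ε > 0, i.e. ρ = 0. Every nonconstant polynomial has order 0.
Therefore ρ = 0.

Order ρ = 0.


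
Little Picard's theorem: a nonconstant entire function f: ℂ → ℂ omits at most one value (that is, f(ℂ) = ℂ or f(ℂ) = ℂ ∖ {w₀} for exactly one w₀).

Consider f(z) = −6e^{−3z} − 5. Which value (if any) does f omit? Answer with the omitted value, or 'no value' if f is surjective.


Little Picard bounds the complement of f(ℂ) to at most one point.
e^{−3z} is never zero on ℂ, so -6·e^{−3z} takes every value in ℂ ∖ {0}. Adding -5 shifts the range to ℂ ∖ {-5}. Thus f omits exactly the value -5.

Omitted value: -5.


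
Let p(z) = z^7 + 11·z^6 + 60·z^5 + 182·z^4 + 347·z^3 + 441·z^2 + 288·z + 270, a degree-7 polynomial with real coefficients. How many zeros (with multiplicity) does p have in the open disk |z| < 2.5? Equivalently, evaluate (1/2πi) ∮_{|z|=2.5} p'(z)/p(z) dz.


The zeros of p are: -3, (-3 + 3i), (-3 - 3i), (0 + 1i), (0 - 1i), (-1 + 2i), (-1 - 2i).
Their magnitudes are: 3, 4.243, 4.243, 1, 1, 2.236, 2.236.
Zeros with |z| < R = 2.5: (0 + 1i), (0 - 1i), (-1 + 2i), (-1 - 2i).
Count = 4.
By the argument principle, (1/2πi) ∮_{|z|=R} p'(z)/p(z) dz equals exactly this count.

Number of zeros inside |z| < 2.5: 4.


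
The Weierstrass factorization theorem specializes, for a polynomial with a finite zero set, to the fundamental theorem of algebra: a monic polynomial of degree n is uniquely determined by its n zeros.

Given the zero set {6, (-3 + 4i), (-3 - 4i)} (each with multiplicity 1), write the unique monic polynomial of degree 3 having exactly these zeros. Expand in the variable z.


The polynomial is p(z) = ∏_{α ∈ S} (z − α), where S = {6, (-3 + 4i), (-3 - 4i)}.
Expanding the product yields: p(z) = z^3 -11·z -150.
Note conjugate pairs combine to real quadratics: (z − (-3+4i))(z − (-3−4i)) = z² + 6z + 25.
The resulting polynomial has degree 3 and real coefficients as required.

p(z) = z^3 -11·z -150.


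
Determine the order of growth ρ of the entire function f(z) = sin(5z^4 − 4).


Write sin(w) = (e^{iw} ± e^{−iw})/(2 or 2i), so |sin(w)| ≤ e^{|w|}. With w = 5z^4 − 4, |w| ≤ 5r^4 + 4 on |z|=r, giving M(r) ≤ e^{5r^4 + 4} and ρ ≤ 4. For the lower bound, choose z on |z|=r with 5z^4 purely imaginary of modulus 5r^4; then |sin(5z^4 − 4)| grows like e^{5r^4}/2, so ρ ≥ 4. Hence ρ = 4.
Therefore ρ = 4.

Order ρ = 4.


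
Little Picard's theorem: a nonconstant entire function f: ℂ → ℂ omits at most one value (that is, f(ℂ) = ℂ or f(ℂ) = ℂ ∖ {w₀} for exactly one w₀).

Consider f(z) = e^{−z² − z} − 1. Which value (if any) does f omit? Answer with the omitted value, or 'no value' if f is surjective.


Little Picard bounds the complement of f(ℂ) to at most one point.
The exponent g(z) = −z² − z is a nonconstant polynomial, hence surjective onto ℂ. So e^{g(z)} takes every value in {e^w : w ∈ ℂ} = ℂ ∖ {0}. Adding -1 shifts the range to ℂ ∖ {-1}. f omits exactly -1.

Omitted value: -1.


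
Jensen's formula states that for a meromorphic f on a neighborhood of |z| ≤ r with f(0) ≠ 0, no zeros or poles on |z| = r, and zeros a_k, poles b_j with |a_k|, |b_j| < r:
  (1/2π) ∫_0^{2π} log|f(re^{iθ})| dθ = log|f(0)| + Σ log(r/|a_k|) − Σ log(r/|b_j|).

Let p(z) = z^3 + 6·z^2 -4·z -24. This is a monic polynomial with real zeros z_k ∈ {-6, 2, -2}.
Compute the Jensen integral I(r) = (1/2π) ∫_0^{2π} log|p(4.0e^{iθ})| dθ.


Zeros: -6, -2, 2; r = 4.0.
Inside |z| < r: -2, 2. Outside (|z| ≥ r): -6.
p(0) = -24, so log|p(0)| = log(24) = 3.1781.
Apply Jensen: I(r) = log|p(0)| + Σ_k log(r/|z_k|), summed over zeros inside |z| < r.
  log(r/|z_k|) for z_k = 2: log(4.0/2) = 0.6931
  log(r/|z_k|) for z_k = -2: log(4.0/2) = 0.6931
  Outside zeros (-6) contribute nothing to the Jensen sum.
Sum over inside zeros: 1.3863.
I(r) = log|p(0)| + (inside sum) = 3.1781 + 1.3863 = 4.5643.
Note: since some zeros are outside |z| ≤ r, the simplified n·log(r) form does NOT apply — only the inside zeros contribute.

I(r) ≈ 4.5643.


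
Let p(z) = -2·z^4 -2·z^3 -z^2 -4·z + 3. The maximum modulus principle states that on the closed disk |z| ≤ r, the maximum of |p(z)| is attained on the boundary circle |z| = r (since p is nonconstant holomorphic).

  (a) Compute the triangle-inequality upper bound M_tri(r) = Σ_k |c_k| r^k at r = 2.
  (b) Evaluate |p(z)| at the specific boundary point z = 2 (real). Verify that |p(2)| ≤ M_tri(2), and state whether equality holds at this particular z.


Coefficients: c_0 = 3, c_1 = -4, c_2 = -1, c_3 = -2, c_4 = -2. Radius r = 2.
Part (a). Triangle bound: M_tri(r) = Σ_k |c_k| r^k
  = |3|·2^0 + |-4|·2^1 + |-1|·2^2 + |-2|·2^3 + |-2|·2^4
  = 3 + 8 + 4 + 16 + 32 = 63.
This bounds M(r) := max_{|z|=r} |p(z)| from above; equality holds iff all terms c_k z^k can be made to align in phase at a single z on |z|=r.
Part (b). At z = 2 (real, on the circle |z| = r):
  p(2) = (3)·2^0 + (-4)·2^1 + (-1)·2^2 + (-2)·2^3 + (-2)·2^4 = -57.
  |p(2)| = 57.
Check: |p(2)| = 57 ≤ 63 = M_tri(2). ✓ Equality does not hold at z = 2 (the coefficients have mixed signs, so the terms do not all align in phase there).

M_tri(2) = 63; |p(2)| = 57; equality at z=2: no.


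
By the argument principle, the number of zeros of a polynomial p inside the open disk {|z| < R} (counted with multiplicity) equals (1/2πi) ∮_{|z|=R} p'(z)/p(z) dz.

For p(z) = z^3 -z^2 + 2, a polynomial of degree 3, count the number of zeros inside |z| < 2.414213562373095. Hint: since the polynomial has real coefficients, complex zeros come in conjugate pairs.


The zeros of p are: (1 + 1i), (1 - 1i), -1.
Their magnitudes are: 1.414, 1.414, 1.
Zeros with |z| < R = 2.414213562373095: (1 + 1i), (1 - 1i), -1.
Count = 3.
By the argument principle, (1/2πi) ∮_{|z|=R} p'(z)/p(z) dz equals exactly this count.

Number of zeros inside |z| < 2.414213562373095: 3.


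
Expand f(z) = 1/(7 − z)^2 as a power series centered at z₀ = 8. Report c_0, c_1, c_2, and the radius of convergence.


Let w = z − z₀, so z = z₀ + w.
Then 7 − z = 7 − (z₀ + w) = (7 − z₀) − w = -1 − w.
f(z) = 1/(-1 − w)^2 = (1/(-1)^2) · (1 − w/(-1))^{−2}.
By the binomial series (1−u)^{−2} = Σ_{n≥0} C(n+1, 1) u^n for |u|<1, with u = w/(-1):
  c_n = C(n+1, 1) / (-1)^(n+2).
  c_0 = 1/(-1)^2 = 1.
  c_1 = 2/(-1)^3 = -2.
  c_2 = 3/(-1)^4 = 3.
The series is valid for |w/d| < 1, i.e. |z − z₀| < |d|.
Radius of convergence: R = |7 − z₀| = |-1| = 1 (distance from z₀ to the singularity z = 7).

c_0 = 1, c_1 = -2, c_2 = 3; R = 1.


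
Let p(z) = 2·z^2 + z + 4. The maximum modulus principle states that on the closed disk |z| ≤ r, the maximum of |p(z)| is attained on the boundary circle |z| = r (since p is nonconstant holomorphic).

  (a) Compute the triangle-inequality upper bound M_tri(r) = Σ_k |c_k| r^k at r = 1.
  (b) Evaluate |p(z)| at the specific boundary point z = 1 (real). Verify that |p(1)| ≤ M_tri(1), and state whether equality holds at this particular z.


Coefficients: c_0 = 4, c_1 = 1, c_2 = 2. Radius r = 1.
Part (a). Triangle bound: M_tri(r) = Σ_k |c_k| r^k
  = |4|·1^0 + |1|·1^1 + |2|·1^2
  = 4 + 1 + 2 = 7.
This bounds M(r) := max_{|z|=r} |p(z)| from above; equality holds iff all terms c_k z^k can be made to align in phase at a single z on |z|=r.
Part (b). At z = 1 (real, on the circle |z| = r):
  p(1) = (4)·1^0 + (1)·1^1 + (2)·1^2 = 7.
  |p(1)| = 7.
Since all nonzero coefficients share the same sign, |p(1)| = 7 = M_tri(1); the triangle bound is attained at z = 1, so in fact M(r) = 7.

M_tri(1) = 7; |p(1)| = 7; equality at z=1: yes.


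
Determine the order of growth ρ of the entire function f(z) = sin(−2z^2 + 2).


Write sin(w) = (e^{iw} ± e^{−iw})/(2 or 2i), so |sin(w)| ≤ e^{|w|}. With w = −2z^2 + 2, |w| ≤ 2r^2 + 2 on |z|=r, giving M(r) ≤ e^{2r^2 + 2} and ρ ≤ 2. For the lower bound, choose z on |z|=r with -2z^2 purely imaginary of modulus 2r^2; then |sin(−2z^2 + 2)| grows like e^{2r^2}/2, so ρ ≥ 2. Hence ρ = 2.
Therefore ρ = 2.

Order ρ = 2.


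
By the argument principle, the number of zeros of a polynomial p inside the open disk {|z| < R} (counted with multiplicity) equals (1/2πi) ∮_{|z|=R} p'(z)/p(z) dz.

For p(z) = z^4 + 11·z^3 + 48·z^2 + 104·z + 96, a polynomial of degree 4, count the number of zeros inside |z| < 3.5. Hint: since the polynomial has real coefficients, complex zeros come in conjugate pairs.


The zeros of p are: -4, (-2 + 2i), (-2 - 2i), -3.
Their magnitudes are: 4, 2.828, 2.828, 3.
Zeros with |z| < R = 3.5: (-2 + 2i), (-2 - 2i), -3.
Count = 3.
By the argument principle, (1/2πi) ∮_{|z|=R} p'(z)/p(z) dz equals exactly this count.

Number of zeros inside |z| < 3.5: 3.


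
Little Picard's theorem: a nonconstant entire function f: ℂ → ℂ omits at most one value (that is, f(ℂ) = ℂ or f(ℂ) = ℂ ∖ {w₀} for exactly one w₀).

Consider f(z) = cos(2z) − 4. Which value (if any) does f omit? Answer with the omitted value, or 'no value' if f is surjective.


Little Picard bounds the complement of f(ℂ) to at most one point.
cos is entire and surjective onto ℂ: for every w ∈ ℂ, cos(ζ) = w has a solution ζ ∈ ℂ (e.g., via the complex inverse arccos). With ζ = 2z this gives z = ζ/(2). Then 1·cos(2z) takes every value in 1·ℂ = ℂ, and adding -4 is a bijection of ℂ. So f is surjective and omits no value. (Note: only on the real line is cos bounded by [−1, 1].)

Omitted value: no value.


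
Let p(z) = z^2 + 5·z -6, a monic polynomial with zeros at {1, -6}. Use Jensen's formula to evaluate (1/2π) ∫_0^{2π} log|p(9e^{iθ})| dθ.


Zeros: -6, 1; r = 9.
Inside |z| < r: -6, 1. Outside (|z| ≥ r): ∅.
p(0) = -6, so log|p(0)| = log(6) = 1.7918.
Apply Jensen: I(r) = log|p(0)| + Σ_k log(r/|z_k|), summed over zeros inside |z| < r.
  log(r/|z_k|) for z_k = 1: log(9/1) = 2.1972
  log(r/|z_k|) for z_k = -6: log(9/6) = 0.4055
Sum over inside zeros: 2.6027.
I(r) = log|p(0)| + (inside sum) = 1.7918 + 2.6027 = 4.3944.
Closed form (all zeros inside, monic): I(r) = n·log(r) = 2·log(9) = 4.3944. ✓

I(r) ≈ 4.3944.


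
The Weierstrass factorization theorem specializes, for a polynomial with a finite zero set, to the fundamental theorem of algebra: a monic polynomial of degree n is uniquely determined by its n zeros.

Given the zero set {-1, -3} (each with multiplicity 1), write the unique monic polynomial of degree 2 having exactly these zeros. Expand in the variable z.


The polynomial is p(z) = ∏_{α ∈ S} (z − α), where S = {-1, -3}.
Expanding the product yields: p(z) = z^2 + 4·z + 3.
The resulting polynomial has degree 2 and real coefficients as required.

p(z) = z^2 + 4·z + 3.


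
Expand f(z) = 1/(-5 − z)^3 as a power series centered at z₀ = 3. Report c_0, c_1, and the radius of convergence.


Let w = z − z₀, so z = z₀ + w.
Then -5 − z = -5 − (z₀ + w) = (-5 − z₀) − w = -8 − w.
f(z) = 1/(-8 − w)^3 = (1/(-8)^3) · (1 − w/(-8))^{−3}.
By the binomial series (1−u)^{−3} = Σ_{n≥0} C(n+2, 2) u^n for |u|<1, with u = w/(-8):
  c_n = C(n+2, 2) / (-8)^(n+3).
  c_0 = 1/(-8)^3 = -1/512.
  c_1 = 3/(-8)^4 = 3/4096.
The series is valid for |w/d| < 1, i.e. |z − z₀| < |d|.
Radius of convergence: R = |-5 − z₀| = |-8| = 8 (distance from z₀ to the singularity z = -5).

c_0 = -1/512, c_1 = 3/4096; R = 8.


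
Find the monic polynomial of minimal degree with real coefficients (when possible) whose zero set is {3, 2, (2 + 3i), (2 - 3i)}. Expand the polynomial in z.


The polynomial is p(z) = ∏_{α ∈ S} (z − α), where S = {3, 2, (2 + 3i), (2 - 3i)}.
Expanding the product yields: p(z) = z^4 -9·z^3 + 39·z^2 -89·z + 78.
Note conjugate pairs combine to real quadratics: (z − (2+3i))(z − (2−3i)) = z² − 4z + 13.
The resulting polynomial has degree 4 and real coefficients as required.

p(z) = z^4 -9·z^3 + 39·z^2 -89·z + 78.


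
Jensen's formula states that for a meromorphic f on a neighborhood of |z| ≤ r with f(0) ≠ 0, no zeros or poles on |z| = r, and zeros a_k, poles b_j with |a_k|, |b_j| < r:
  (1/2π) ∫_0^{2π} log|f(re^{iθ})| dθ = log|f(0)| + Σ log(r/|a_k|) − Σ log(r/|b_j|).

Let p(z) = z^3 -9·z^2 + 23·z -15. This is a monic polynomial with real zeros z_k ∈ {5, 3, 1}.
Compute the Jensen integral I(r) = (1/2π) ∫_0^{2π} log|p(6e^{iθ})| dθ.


Zeros: 1, 3, 5; r = 6.
Inside |z| < r: 1, 3, 5. Outside (|z| ≥ r): ∅.
p(0) = -15, so log|p(0)| = log(15) = 2.7081.
Apply Jensen: I(r) = log|p(0)| + Σ_k log(r/|z_k|), summed over zeros inside |z| < r.
  log(r/|z_k|) for z_k = 5: log(6/5) = 0.1823
  log(r/|z_k|) for z_k = 3: log(6/3) = 0.6931
  log(r/|z_k|) for z_k = 1: log(6/1) = 1.7918
Sum over inside zeros: 2.6672.
I(r) = log|p(0)| + (inside sum) = 2.7081 + 2.6672 = 5.3753.
Closed form (all zeros inside, monic): I(r) = n·log(r) = 3·log(6) = 5.3753. ✓

I(r) ≈ 5.3753.


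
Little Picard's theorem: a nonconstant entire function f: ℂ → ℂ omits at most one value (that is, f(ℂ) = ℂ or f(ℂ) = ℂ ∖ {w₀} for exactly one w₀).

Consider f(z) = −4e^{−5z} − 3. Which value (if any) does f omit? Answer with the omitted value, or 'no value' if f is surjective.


Little Picard bounds the complement of f(ℂ) to at most one point.
e^{−5z} is never zero on ℂ, so -4·e^{−5z} takes every value in ℂ ∖ {0}. Adding -3 shifts the range to ℂ ∖ {-3}. Thus f omits exactly the value -3.

Omitted value: -3.


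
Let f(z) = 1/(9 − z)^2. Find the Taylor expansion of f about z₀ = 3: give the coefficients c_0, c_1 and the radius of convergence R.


Let w = z − z₀, so z = z₀ + w.
Then 9 − z = 9 − (z₀ + w) = (9 − z₀) − w = 6 − w.
f(z) = 1/(6 − w)^2 = (1/(6)^2) · (1 − w/(6))^{−2}.
By the binomial series (1−u)^{−2} = Σ_{n≥0} C(n+1, 1) u^n for |u|<1, with u = w/(6):
  c_n = C(n+1, 1) / (6)^(n+2).
  c_0 = 1/(6)^2 = 1/36.
  c_1 = 2/(6)^3 = 1/108.
The series is valid for |w/d| < 1, i.e. |z − z₀| < |d|.
Radius of convergence: R = |9 − z₀| = |6| = 6 (distance from z₀ to the singularity z = 9).

c_0 = 1/36, c_1 = 1/108; R = 6.


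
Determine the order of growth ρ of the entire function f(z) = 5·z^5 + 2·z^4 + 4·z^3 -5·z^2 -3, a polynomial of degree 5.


|f(z)| ≤ Σ|c_k|·r^k = O(r^5) as r → ∞. Polynomial growth is O(e^{r^ε}) for every ε > 0 (since r^5/e^{r^ε} → 0), so ρ ≤ ε for all ε > 0, i.e. ρ = 0. Every nonconstant polynomial has order 0.
Therefore ρ = 0.

Order ρ = 0.


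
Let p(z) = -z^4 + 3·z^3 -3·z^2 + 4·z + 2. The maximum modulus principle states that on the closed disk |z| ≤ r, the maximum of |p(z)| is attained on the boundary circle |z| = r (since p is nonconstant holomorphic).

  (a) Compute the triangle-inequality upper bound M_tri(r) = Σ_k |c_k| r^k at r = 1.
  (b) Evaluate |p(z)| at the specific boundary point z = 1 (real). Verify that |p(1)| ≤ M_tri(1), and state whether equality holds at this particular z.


Coefficients: c_0 = 2, c_1 = 4, c_2 = -3, c_3 = 3, c_4 = -1. Radius r = 1.
Part (a). Triangle bound: M_tri(r) = Σ_k |c_k| r^k
  = |2|·1^0 + |4|·1^1 + |-3|·1^2 + |3|·1^3 + |-1|·1^4
  = 2 + 4 + 3 + 3 + 1 = 13.
This bounds M(r) := max_{|z|=r} |p(z)| from above; equality holds iff all terms c_k z^k can be made to align in phase at a single z on |z|=r.
Part (b). At z = 1 (real, on the circle |z| = r):
  p(1) = (2)·1^0 + (4)·1^1 + (-3)·1^2 + (3)·1^3 + (-1)·1^4 = 5.
  |p(1)| = 5.
Check: |p(1)| = 5 ≤ 13 = M_tri(1). ✓ Equality does not hold at z = 1 (the coefficients have mixed signs, so the terms do not all align in phase there).

M_tri(1) = 13; |p(1)| = 5; equality at z=1: no.


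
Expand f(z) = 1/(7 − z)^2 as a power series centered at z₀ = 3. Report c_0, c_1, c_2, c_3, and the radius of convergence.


Let w = z − z₀, so z = z₀ + w.
Then 7 − z = 7 − (z₀ + w) = (7 − z₀) − w = 4 − w.
f(z) = 1/(4 − w)^2 = (1/(4)^2) · (1 − w/(4))^{−2}.
By the binomial series (1−u)^{−2} = Σ_{n≥0} C(n+1, 1) u^n for |u|<1, with u = w/(4):
  c_n = C(n+1, 1) / (4)^(n+2).
  c_0 = 1/(4)^2 = 1/16.
  c_1 = 2/(4)^3 = 1/32.
  c_2 = 3/(4)^4 = 3/256.
  c_3 = 4/(4)^5 = 1/256.
The series is valid for |w/d| < 1, i.e. |z − z₀| < |d|.
Radius of convergence: R = |7 − z₀| = |4| = 4 (distance from z₀ to the singularity z = 7).

c_0 = 1/16, c_1 = 1/32, c_2 = 3/256, c_3 = 1/256; R = 4.


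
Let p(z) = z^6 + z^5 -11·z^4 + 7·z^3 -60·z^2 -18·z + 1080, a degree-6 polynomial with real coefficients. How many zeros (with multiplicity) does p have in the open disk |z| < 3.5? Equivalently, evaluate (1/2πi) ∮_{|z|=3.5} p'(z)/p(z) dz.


The zeros of p are: -3, (3 + 1i), (3 - 1i), (0 + 3i), (0 - 3i), -4.
Their magnitudes are: 3, 3.162, 3.162, 3, 3, 4.
Zeros with |z| < R = 3.5: -3, (3 + 1i), (3 - 1i), (0 + 3i), (0 - 3i).
Count = 5.
By the argument principle, (1/2πi) ∮_{|z|=R} p'(z)/p(z) dz equals exactly this count.

Number of zeros inside |z| < 3.5: 5.


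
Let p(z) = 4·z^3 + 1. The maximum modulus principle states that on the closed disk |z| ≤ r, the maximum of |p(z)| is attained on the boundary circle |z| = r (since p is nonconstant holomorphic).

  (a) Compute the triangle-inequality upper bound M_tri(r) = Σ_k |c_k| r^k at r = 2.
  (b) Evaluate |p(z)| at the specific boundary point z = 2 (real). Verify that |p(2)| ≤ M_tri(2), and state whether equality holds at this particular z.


Coefficients: c_0 = 1, c_1 = 0, c_2 = 0, c_3 = 4. Radius r = 2.
Part (a). Triangle bound: M_tri(r) = Σ_k |c_k| r^k
  = |1|·2^0 + |0|·2^1 + |0|·2^2 + |4|·2^3
  = 1 + 0 + 0 + 32 = 33.
This bounds M(r) := max_{|z|=r} |p(z)| from above; equality holds iff all terms c_k z^k can be made to align in phase at a single z on |z|=r.
Part (b). At z = 2 (real, on the circle |z| = r):
  p(2) = (1)·2^0 + (0)·2^1 + (0)·2^2 + (4)·2^3 = 33.
  |p(2)| = 33.
Since all nonzero coefficients share the same sign, |p(2)| = 33 = M_tri(2); the triangle bound is attained at z = 2, so in fact M(r) = 33.

M_tri(2) = 33; |p(2)| = 33; equality at z=2: yes.


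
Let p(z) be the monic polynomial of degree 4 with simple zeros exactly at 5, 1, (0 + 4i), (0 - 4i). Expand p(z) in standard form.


The polynomial is p(z) = ∏_{α ∈ S} (z − α), where S = {5, 1, (0 + 4i), (0 - 4i)}.
Expanding the product yields: p(z) = z^4 -6·z^3 + 21·z^2 -96·z + 80.
Note conjugate pairs combine to real quadratics: (z − (0+4i))(z − (0−4i)) = z² + 16.
The resulting polynomial has degree 4 and real coefficients as required.

p(z) = z^4 -6·z^3 + 21·z^2 -96·z + 80.


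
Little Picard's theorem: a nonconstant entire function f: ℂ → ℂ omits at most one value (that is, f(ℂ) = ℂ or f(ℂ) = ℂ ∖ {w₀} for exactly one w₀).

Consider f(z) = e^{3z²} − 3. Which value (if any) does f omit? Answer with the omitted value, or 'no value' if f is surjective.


Little Picard bounds the complement of f(ℂ) to at most one point.
The exponent g(z) = 3z² is a nonconstant polynomial, hence surjective onto ℂ. So e^{g(z)} takes every value in {e^w : w ∈ ℂ} = ℂ ∖ {0}. Adding -3 shifts the range to ℂ ∖ {-3}. f omits exactly -3.

Omitted value: -3.


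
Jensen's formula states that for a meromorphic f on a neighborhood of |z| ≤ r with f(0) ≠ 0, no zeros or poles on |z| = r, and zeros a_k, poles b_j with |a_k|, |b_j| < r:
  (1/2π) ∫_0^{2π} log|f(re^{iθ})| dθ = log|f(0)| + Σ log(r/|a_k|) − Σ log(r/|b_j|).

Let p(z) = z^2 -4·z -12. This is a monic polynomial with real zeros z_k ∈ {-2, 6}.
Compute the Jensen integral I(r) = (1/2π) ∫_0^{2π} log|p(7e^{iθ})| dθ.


Zeros: -2, 6; r = 7.
Inside |z| < r: -2, 6. Outside (|z| ≥ r): ∅.
p(0) = -12, so log|p(0)| = log(12) = 2.4849.
Apply Jensen: I(r) = log|p(0)| + Σ_k log(r/|z_k|), summed over zeros inside |z| < r.
  log(r/|z_k|) for z_k = -2: log(7/2) = 1.2528
  log(r/|z_k|) for z_k = 6: log(7/6) = 0.1542
Sum over inside zeros: 1.4069.
I(r) = log|p(0)| + (inside sum) = 2.4849 + 1.4069 = 3.8918.
Closed form (all zeros inside, monic): I(r) = n·log(r) = 2·log(7) = 3.8918. ✓

I(r) ≈ 3.8918.


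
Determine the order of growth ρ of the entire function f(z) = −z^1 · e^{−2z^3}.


M(r) = max_{|z|=r} |-1|·|z|^1·|e^{−2z^3}| = 1·r^1 · e^{2r^3} (the factors attain their maxima compatibly on |z|=r). Then log M(r) = log 1 + 1·log r + 2r^3, dominated by the last term, so log log M(r) ~ 3·log r. The polynomial factor -1z^1 contributes only a log r term and does not affect the order. ρ = 3.
Therefore ρ = 3.

Order ρ = 3.


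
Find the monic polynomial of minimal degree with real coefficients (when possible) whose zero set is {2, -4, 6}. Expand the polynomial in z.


The polynomial is p(z) = ∏_{α ∈ S} (z − α), where S = {2, -4, 6}.
Expanding the product yields: p(z) = z^3 -4·z^2 -20·z + 48.
The resulting polynomial has degree 3 and real coefficients as required.

p(z) = z^3 -4·z^2 -20·z + 48.


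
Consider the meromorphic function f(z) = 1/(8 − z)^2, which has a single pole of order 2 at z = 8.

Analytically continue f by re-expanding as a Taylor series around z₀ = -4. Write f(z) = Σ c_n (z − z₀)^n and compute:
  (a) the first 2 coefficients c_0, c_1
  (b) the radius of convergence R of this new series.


Let w = z − z₀, so z = z₀ + w.
Then 8 − z = 8 − (z₀ + w) = (8 − z₀) − w = 12 − w.
f(z) = 1/(12 − w)^2 = (1/(12)^2) · (1 − w/(12))^{−2}.
By the binomial series (1−u)^{−2} = Σ_{n≥0} C(n+1, 1) u^n for |u|<1, with u = w/(12):
  c_n = C(n+1, 1) / (12)^(n+2).
  c_0 = 1/(12)^2 = 1/144.
  c_1 = 2/(12)^3 = 1/864.
The series is valid for |w/d| < 1, i.e. |z − z₀| < |d|.
Radius of convergence: R = |8 − z₀| = |12| = 12 (distance from z₀ to the singularity z = 8).

c_0 = 1/144, c_1 = 1/864; R = 12.


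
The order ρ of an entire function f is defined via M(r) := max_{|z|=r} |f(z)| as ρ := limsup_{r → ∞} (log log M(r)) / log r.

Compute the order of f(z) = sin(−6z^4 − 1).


Write sin(w) = (e^{iw} ± e^{−iw})/(2 or 2i), so |sin(w)| ≤ e^{|w|}. With w = −6z^4 − 1, |w| ≤ 6r^4 + 1 on |z|=r, giving M(r) ≤ e^{6r^4 + 1} and ρ ≤ 4. For the lower bound, choose z on |z|=r with -6z^4 purely imaginary of modulus 6r^4; then |sin(−6z^4 − 1)| grows like e^{6r^4}/2, so ρ ≥ 4. Hence ρ = 4.
Therefore ρ = 4.

Order ρ = 4.


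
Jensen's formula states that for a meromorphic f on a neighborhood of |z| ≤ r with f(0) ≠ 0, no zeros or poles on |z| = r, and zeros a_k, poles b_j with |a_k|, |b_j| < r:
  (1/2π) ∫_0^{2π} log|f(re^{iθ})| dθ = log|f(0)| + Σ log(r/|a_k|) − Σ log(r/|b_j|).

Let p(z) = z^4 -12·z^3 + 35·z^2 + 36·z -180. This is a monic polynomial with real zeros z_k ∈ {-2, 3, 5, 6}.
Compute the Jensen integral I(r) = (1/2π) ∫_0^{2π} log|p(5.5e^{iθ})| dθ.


Zeros: -2, 3, 5, 6; r = 5.5.
Inside |z| < r: -2, 3, 5. Outside (|z| ≥ r): 6.
p(0) = -180, so log|p(0)| = log(180) = 5.1930.
Apply Jensen: I(r) = log|p(0)| + Σ_k log(r/|z_k|), summed over zeros inside |z| < r.
  log(r/|z_k|) for z_k = -2: log(5.5/2) = 1.0116
  log(r/|z_k|) for z_k = 3: log(5.5/3) = 0.6061
  log(r/|z_k|) for z_k = 5: log(5.5/5) = 0.0953
  Outside zeros (6) contribute nothing to the Jensen sum.
Sum over inside zeros: 1.7130.
I(r) = log|p(0)| + (inside sum) = 5.1930 + 1.7130 = 6.9060.
Note: since some zeros are outside |z| ≤ r, the simplified n·log(r) form does NOT apply — only the inside zeros contribute.

I(r) ≈ 6.9060.


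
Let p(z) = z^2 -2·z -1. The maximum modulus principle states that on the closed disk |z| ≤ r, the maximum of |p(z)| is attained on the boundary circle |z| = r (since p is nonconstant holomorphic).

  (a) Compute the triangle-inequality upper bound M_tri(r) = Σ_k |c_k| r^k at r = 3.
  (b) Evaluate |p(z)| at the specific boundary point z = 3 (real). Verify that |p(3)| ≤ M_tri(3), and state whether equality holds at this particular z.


Coefficients: c_0 = -1, c_1 = -2, c_2 = 1. Radius r = 3.
Part (a). Triangle bound: M_tri(r) = Σ_k |c_k| r^k
  = |-1|·3^0 + |-2|·3^1 + |1|·3^2
  = 1 + 6 + 9 = 16.
This bounds M(r) := max_{|z|=r} |p(z)| from above; equality holds iff all terms c_k z^k can be made to align in phase at a single z on |z|=r.
Part (b). At z = 3 (real, on the circle |z| = r):
  p(3) = (-1)·3^0 + (-2)·3^1 + (1)·3^2 = 2.
  |p(3)| = 2.
Check: |p(3)| = 2 ≤ 16 = M_tri(3). ✓ Equality does not hold at z = 3 (the coefficients have mixed signs, so the terms do not all align in phase there).

M_tri(3) = 16; |p(3)| = 2; equality at z=3: no.


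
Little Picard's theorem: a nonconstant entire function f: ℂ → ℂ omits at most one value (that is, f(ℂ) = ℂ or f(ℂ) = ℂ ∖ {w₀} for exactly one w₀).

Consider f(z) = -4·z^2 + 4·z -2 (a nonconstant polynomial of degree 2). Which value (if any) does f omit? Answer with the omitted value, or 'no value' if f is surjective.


Little Picard bounds the complement of f(ℂ) to at most one point.
For every w ∈ ℂ, the equation p(z) − w = 0 is a nonconstant polynomial in z and hence has at least one root by the fundamental theorem of algebra. So p is surjective onto ℂ, omitting no value.

Omitted value: no value.


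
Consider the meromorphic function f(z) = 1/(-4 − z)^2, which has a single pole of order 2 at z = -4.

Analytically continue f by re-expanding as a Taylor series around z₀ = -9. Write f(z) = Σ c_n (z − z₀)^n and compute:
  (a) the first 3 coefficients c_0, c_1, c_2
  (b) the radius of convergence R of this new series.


Let w = z − z₀, so z = z₀ + w.
Then -4 − z = -4 − (z₀ + w) = (-4 − z₀) − w = 5 − w.
f(z) = 1/(5 − w)^2 = (1/(5)^2) · (1 − w/(5))^{−2}.
By the binomial series (1−u)^{−2} = Σ_{n≥0} C(n+1, 1) u^n for |u|<1, with u = w/(5):
  c_n = C(n+1, 1) / (5)^(n+2).
  c_0 = 1/(5)^2 = 1/25.
  c_1 = 2/(5)^3 = 2/125.
  c_2 = 3/(5)^4 = 3/625.
The series is valid for |w/d| < 1, i.e. |z − z₀| < |d|.
Radius of convergence: R = |-4 − z₀| = |5| = 5 (distance from z₀ to the singularity z = -4).

c_0 = 1/25, c_1 = 2/125, c_2 = 3/625; R = 5.


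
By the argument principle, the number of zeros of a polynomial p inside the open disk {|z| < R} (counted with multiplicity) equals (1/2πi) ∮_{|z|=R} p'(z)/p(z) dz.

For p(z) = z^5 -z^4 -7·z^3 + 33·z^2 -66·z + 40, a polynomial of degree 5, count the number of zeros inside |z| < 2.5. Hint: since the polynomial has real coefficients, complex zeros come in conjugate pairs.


The zeros of p are: -4, (1 + 2i), (1 - 2i), 2, 1.
Their magnitudes are: 4, 2.236, 2.236, 2, 1.
Zeros with |z| < R = 2.5: (1 + 2i), (1 - 2i), 2, 1.
Count = 4.
By the argument principle, (1/2πi) ∮_{|z|=R} p'(z)/p(z) dz equals exactly this count.

Number of zeros inside |z| < 2.5: 4.


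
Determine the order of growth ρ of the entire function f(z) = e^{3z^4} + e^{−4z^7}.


Each summand is entire of order 4 and 7 respectively (as in the single-exponential case). The order of a sum is at most the max of the orders, so ρ ≤ 7. For the lower bound: on |z|=r choose arg z so that -4z^7 is real positive; then |e^{-4z^7}| = e^{4r^7} while |e^{3z^4}| ≤ e^{3r^4} = o(e^{4r^7}). So |f| ≥ e^{4r^7}(1 − o(1)) and ρ ≥ 7. Hence ρ = max(4, 7) = 7.
Therefore ρ = 7.

Order ρ = 7.


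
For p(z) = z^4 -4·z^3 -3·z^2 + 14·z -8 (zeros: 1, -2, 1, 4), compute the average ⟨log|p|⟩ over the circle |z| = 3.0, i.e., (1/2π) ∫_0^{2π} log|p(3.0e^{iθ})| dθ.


Zeros: -2, 1, 1, 4; r = 3.0.
Inside |z| < r: -2, 1, 1. Outside (|z| ≥ r): 4.
p(0) = -8, so log|p(0)| = log(8) = 2.0794.
Apply Jensen: I(r) = log|p(0)| + Σ_k log(r/|z_k|), summed over zeros inside |z| < r.
  log(r/|z_k|) for z_k = 1: log(3.0/1) = 1.0986
  log(r/|z_k|) for z_k = -2: log(3.0/2) = 0.4055
  log(r/|z_k|) for z_k = 1: log(3.0/1) = 1.0986
  Outside zeros (4) contribute nothing to the Jensen sum.
Sum over inside zeros: 2.6027.
I(r) = log|p(0)| + (inside sum) = 2.0794 + 2.6027 = 4.6821.
Note: since some zeros are outside |z| ≤ r, the simplified n·log(r) form does NOT apply — only the inside zeros contribute.

I(r) ≈ 4.6821.


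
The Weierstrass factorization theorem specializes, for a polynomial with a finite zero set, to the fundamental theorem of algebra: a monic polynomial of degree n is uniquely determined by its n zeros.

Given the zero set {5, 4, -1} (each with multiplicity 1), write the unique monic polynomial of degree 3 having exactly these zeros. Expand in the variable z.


The polynomial is p(z) = ∏_{α ∈ S} (z − α), where S = {5, 4, -1}.
Expanding the product yields: p(z) = z^3 -8·z^2 + 11·z + 20.
The resulting polynomial has degree 3 and real coefficients as required.

p(z) = z^3 -8·z^2 + 11·z + 20.


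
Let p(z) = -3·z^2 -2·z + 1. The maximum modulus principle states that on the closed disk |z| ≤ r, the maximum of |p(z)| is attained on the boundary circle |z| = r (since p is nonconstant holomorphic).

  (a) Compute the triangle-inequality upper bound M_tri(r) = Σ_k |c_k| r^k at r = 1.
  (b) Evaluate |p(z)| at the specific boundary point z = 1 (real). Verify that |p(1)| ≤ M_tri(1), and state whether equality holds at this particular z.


Coefficients: c_0 = 1, c_1 = -2, c_2 = -3. Radius r = 1.
Part (a). Triangle bound: M_tri(r) = Σ_k |c_k| r^k
  = |1|·1^0 + |-2|·1^1 + |-3|·1^2
  = 1 + 2 + 3 = 6.
This bounds M(r) := max_{|z|=r} |p(z)| from above; equality holds iff all terms c_k z^k can be made to align in phase at a single z on |z|=r.
Part (b). At z = 1 (real, on the circle |z| = r):
  p(1) = (1)·1^0 + (-2)·1^1 + (-3)·1^2 = -4.
  |p(1)| = 4.
Check: |p(1)| = 4 ≤ 6 = M_tri(1). ✓ Equality does not hold at z = 1 (the coefficients have mixed signs, so the terms do not all align in phase there).

M_tri(1) = 6; |p(1)| = 4; equality at z=1: no.


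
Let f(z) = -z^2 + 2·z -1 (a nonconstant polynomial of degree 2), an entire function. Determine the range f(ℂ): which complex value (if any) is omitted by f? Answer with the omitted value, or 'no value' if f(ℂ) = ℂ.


Little Picard bounds the complement of f(ℂ) to at most one point.
For every w ∈ ℂ, the equation p(z) − w = 0 is a nonconstant polynomial in z and hence has at least one root by the fundamental theorem of algebra. So p is surjective onto ℂ, omitting no value.

Omitted value: no value.


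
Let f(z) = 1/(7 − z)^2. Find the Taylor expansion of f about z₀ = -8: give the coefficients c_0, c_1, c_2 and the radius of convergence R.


Let w = z − z₀, so z = z₀ + w.
Then 7 − z = 7 − (z₀ + w) = (7 − z₀) − w = 15 − w.
f(z) = 1/(15 − w)^2 = (1/(15)^2) · (1 − w/(15))^{−2}.
By the binomial series (1−u)^{−2} = Σ_{n≥0} C(n+1, 1) u^n for |u|<1, with u = w/(15):
  c_n = C(n+1, 1) / (15)^(n+2).
  c_0 = 1/(15)^2 = 1/225.
  c_1 = 2/(15)^3 = 2/3375.
  c_2 = 3/(15)^4 = 1/16875.
The series is valid for |w/d| < 1, i.e. |z − z₀| < |d|.
Radius of convergence: R = |7 − z₀| = |15| = 15 (distance from z₀ to the singularity z = 7).

c_0 = 1/225, c_1 = 2/3375, c_2 = 1/16875; R = 15.


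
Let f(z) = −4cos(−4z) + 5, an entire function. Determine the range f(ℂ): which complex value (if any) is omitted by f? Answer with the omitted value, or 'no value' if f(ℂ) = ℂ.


Little Picard bounds the complement of f(ℂ) to at most one point.
cos is entire and surjective onto ℂ: for every w ∈ ℂ, cos(ζ) = w has a solution ζ ∈ ℂ (e.g., via the complex inverse arccos). With ζ = −4z this gives z = ζ/(-4). Then -4·cos(−4z) takes every value in -4·ℂ = ℂ, and adding 5 is a bijection of ℂ. So f is surjective and omits no value. (Note: only on the real line is cos bounded by [−1, 1].)

Omitted value: no value.


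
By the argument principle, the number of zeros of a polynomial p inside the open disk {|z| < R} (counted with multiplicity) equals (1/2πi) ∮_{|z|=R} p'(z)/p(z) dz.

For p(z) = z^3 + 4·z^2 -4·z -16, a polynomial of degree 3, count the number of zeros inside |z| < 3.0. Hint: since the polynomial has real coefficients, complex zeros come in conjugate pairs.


The zeros of p are: -2, 2, -4.
Their magnitudes are: 2, 2, 4.
Zeros with |z| < R = 3.0: -2, 2.
Count = 2.
By the argument principle, (1/2πi) ∮_{|z|=R} p'(z)/p(z) dz equals exactly this count.

Number of zeros inside |z| < 3.0: 2.


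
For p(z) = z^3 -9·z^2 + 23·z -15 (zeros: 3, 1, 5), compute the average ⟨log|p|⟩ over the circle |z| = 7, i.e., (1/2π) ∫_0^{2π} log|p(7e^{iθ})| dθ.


Zeros: 1, 3, 5; r = 7.
Inside |z| < r: 1, 3, 5. Outside (|z| ≥ r): ∅.
p(0) = -15, so log|p(0)| = log(15) = 2.7081.
Apply Jensen: I(r) = log|p(0)| + Σ_k log(r/|z_k|), summed over zeros inside |z| < r.
  log(r/|z_k|) for z_k = 3: log(7/3) = 0.8473
  log(r/|z_k|) for z_k = 1: log(7/1) = 1.9459
  log(r/|z_k|) for z_k = 5: log(7/5) = 0.3365
Sum over inside zeros: 3.1297.
I(r) = log|p(0)| + (inside sum) = 2.7081 + 3.1297 = 5.8377.
Closed form (all zeros inside, monic): I(r) = n·log(r) = 3·log(7) = 5.8377. ✓

I(r) ≈ 5.8377.


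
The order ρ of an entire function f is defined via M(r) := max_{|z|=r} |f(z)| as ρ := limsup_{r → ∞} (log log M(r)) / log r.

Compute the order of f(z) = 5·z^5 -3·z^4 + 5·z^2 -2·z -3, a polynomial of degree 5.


|f(z)| ≤ Σ|c_k|·r^k = O(r^5) as r → ∞. Polynomial growth is O(e^{r^ε}) for every ε > 0 (since r^5/e^{r^ε} → 0), so ρ ≤ ε for all ε > 0, i.e. ρ = 0. Every nonconstant polynomial has order 0.
Therefore ρ = 0.

Order ρ = 0.


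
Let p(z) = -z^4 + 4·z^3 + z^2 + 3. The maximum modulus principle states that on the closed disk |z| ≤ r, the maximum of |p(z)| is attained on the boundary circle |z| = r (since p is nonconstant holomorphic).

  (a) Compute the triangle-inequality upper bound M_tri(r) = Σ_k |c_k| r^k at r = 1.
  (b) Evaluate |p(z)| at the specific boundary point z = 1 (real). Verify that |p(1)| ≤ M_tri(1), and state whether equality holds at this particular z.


Coefficients: c_0 = 3, c_1 = 0, c_2 = 1, c_3 = 4, c_4 = -1. Radius r = 1.
Part (a). Triangle bound: M_tri(r) = Σ_k |c_k| r^k
  = |3|·1^0 + |0|·1^1 + |1|·1^2 + |4|·1^3 + |-1|·1^4
  = 3 + 0 + 1 + 4 + 1 = 9.
This bounds M(r) := max_{|z|=r} |p(z)| from above; equality holds iff all terms c_k z^k can be made to align in phase at a single z on |z|=r.
Part (b). At z = 1 (real, on the circle |z| = r):
  p(1) = (3)·1^0 + (0)·1^1 + (1)·1^2 + (4)·1^3 + (-1)·1^4 = 7.
  |p(1)| = 7.
Check: |p(1)| = 7 ≤ 9 = M_tri(1). ✓ Equality does not hold at z = 1 (the coefficients have mixed signs, so the terms do not all align in phase there).

M_tri(1) = 9; |p(1)| = 7; equality at z=1: no.


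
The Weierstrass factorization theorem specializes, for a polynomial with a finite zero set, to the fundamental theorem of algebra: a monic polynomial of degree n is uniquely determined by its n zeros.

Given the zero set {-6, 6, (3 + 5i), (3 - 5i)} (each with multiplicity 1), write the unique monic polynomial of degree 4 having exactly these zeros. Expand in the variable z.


The polynomial is p(z) = ∏_{α ∈ S} (z − α), where S = {-6, 6, (3 + 5i), (3 - 5i)}.
Expanding the product yields: p(z) = z^4 -6·z^3 -2·z^2 + 216·z -1224.
Note conjugate pairs combine to real quadratics: (z − (3+5i))(z − (3−5i)) = z² − 6z + 34.
The resulting polynomial has degree 4 and real coefficients as required.

p(z) = z^4 -6·z^3 -2·z^2 + 216·z -1224.


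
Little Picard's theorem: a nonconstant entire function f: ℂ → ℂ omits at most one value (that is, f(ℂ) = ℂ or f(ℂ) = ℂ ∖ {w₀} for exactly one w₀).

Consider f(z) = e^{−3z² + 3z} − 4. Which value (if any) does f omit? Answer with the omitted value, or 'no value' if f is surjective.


Little Picard bounds the complement of f(ℂ) to at most one point.
The exponent g(z) = −3z² + 3z is a nonconstant polynomial, hence surjective onto ℂ. So e^{g(z)} takes every value in {e^w : w ∈ ℂ} = ℂ ∖ {0}. Adding -4 shifts the range to ℂ ∖ {-4}. f omits exactly -4.

Omitted value: -4.
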